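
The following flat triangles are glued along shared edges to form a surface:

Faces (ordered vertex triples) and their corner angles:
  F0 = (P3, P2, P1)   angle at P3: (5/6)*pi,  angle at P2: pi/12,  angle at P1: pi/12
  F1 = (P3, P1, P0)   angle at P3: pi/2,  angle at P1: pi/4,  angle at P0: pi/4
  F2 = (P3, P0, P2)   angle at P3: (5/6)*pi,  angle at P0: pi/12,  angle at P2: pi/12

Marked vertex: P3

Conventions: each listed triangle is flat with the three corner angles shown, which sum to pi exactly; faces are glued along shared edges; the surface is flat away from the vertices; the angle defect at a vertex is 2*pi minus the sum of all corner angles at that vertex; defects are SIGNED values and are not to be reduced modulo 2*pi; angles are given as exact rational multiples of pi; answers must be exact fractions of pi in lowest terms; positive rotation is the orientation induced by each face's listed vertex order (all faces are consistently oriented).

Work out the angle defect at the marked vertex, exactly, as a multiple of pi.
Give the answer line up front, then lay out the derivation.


Answer: defect(P3) = -pi/6

Sum of corner angles at P3: (13/6)*pi
defect = 2*pi - (13/6)*pi


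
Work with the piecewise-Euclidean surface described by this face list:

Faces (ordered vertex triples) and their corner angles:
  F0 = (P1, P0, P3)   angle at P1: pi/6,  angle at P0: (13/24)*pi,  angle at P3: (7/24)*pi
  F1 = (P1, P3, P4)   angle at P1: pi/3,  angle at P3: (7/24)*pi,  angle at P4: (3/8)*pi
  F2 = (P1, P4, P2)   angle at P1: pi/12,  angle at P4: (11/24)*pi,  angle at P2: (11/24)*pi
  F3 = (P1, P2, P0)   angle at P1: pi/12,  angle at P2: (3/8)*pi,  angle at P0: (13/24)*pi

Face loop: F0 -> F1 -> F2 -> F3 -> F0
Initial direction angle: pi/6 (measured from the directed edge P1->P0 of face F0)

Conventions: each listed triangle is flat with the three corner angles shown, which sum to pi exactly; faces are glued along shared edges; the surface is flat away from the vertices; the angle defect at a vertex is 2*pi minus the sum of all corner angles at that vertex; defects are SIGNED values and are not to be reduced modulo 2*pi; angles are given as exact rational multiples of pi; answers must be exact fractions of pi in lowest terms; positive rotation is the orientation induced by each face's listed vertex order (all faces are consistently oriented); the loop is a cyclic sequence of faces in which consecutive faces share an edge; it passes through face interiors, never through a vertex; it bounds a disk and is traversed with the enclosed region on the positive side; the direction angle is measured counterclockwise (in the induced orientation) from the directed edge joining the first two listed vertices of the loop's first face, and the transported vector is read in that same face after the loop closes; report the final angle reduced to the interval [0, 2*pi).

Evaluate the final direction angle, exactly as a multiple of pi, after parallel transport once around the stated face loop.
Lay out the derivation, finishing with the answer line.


enclosed vertex P1: corner angles sum to (2/3)*pi, defect = 2*pi - (2/3)*pi = (4/3)*pi
summing the enclosed defects onto the initial angle, mod 2*pi in the induced orientation:
final angle = pi/6 + (4/3)*pi = (3/2)*pi (mod 2*pi)

Answer: final direction angle = (3/2)*pi


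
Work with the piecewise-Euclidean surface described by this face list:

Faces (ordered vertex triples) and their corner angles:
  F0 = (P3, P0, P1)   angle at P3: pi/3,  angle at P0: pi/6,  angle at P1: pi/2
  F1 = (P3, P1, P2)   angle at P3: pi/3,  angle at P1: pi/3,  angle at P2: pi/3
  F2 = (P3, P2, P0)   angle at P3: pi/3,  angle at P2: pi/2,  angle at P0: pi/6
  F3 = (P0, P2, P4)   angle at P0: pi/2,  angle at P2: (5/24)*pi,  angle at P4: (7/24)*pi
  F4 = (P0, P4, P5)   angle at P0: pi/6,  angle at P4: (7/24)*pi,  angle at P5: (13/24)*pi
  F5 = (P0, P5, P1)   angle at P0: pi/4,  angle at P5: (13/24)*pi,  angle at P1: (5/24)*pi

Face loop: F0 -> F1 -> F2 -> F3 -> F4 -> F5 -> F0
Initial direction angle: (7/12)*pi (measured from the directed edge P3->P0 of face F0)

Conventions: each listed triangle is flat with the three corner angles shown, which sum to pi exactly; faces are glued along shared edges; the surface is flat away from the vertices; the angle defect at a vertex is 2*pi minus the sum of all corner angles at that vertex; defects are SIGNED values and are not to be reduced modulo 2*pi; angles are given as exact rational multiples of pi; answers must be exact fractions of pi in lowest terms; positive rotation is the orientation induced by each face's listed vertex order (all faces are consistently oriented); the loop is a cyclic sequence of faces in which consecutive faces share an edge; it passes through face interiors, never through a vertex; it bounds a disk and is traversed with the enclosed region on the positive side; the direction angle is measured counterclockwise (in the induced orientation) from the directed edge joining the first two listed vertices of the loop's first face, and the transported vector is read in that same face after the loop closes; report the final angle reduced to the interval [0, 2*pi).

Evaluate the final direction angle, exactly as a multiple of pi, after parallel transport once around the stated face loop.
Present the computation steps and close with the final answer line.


enclosed vertex P0: corner angles sum to (5/4)*pi, defect = 2*pi - (5/4)*pi = (3/4)*pi
enclosed vertex P3: corner angles sum to pi, defect = 2*pi - pi = pi
adding the enclosed defects to the starting angle (mod 2*pi, induced orientation) gives the holonomy
final angle = (7/12)*pi + (7/4)*pi = pi/3 (mod 2*pi)

Answer: final direction angle = pi/3


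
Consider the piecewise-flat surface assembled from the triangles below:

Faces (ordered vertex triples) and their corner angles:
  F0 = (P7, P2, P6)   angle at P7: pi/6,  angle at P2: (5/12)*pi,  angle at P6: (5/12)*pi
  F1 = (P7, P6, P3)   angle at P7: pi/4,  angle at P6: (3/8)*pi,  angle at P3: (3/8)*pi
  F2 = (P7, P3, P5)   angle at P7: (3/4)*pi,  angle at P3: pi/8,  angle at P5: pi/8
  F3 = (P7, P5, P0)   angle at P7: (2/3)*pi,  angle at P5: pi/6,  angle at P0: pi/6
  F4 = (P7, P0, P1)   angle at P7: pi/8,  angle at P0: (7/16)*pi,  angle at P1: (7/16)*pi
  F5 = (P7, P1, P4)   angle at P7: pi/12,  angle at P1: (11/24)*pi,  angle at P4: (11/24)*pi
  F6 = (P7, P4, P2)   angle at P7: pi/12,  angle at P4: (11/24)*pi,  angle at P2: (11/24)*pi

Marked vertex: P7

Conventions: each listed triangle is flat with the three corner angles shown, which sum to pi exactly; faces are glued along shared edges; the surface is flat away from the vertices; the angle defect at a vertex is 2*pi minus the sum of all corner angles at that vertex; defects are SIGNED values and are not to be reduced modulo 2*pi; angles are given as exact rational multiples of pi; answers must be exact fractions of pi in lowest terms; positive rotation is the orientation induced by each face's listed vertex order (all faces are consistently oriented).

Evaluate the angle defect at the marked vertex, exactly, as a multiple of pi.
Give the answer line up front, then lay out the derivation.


Answer: defect(P7) = -pi/8

Sum of corner angles at P7: (17/8)*pi
defect = 2*pi - (17/8)*pi


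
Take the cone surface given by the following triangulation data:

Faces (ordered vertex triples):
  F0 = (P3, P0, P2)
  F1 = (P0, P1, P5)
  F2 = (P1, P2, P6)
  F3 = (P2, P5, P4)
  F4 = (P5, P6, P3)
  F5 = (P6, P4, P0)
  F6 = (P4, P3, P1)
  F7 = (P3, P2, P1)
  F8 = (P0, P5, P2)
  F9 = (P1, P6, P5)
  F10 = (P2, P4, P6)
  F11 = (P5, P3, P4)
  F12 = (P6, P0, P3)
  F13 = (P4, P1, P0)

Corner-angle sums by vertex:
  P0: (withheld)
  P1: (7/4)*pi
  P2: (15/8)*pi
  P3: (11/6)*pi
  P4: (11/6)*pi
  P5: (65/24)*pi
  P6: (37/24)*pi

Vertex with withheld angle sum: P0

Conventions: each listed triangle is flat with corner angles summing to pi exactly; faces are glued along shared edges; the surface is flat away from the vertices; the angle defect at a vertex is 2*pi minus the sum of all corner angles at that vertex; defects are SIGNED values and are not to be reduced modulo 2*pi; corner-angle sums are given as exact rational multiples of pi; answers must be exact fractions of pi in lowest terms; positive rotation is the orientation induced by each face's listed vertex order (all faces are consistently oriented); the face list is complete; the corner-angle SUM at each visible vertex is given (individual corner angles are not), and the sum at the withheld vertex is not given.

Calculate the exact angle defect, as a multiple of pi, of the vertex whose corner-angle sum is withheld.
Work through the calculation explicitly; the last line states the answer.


V = 7, E = 21, F = 14; chi = V - E + F = 0
Gauss-Bonnet: total defect = 2*pi*chi = 0; visible defects sum to (11/24)*pi

Answer: defect(P0) = (-11/24)*pi


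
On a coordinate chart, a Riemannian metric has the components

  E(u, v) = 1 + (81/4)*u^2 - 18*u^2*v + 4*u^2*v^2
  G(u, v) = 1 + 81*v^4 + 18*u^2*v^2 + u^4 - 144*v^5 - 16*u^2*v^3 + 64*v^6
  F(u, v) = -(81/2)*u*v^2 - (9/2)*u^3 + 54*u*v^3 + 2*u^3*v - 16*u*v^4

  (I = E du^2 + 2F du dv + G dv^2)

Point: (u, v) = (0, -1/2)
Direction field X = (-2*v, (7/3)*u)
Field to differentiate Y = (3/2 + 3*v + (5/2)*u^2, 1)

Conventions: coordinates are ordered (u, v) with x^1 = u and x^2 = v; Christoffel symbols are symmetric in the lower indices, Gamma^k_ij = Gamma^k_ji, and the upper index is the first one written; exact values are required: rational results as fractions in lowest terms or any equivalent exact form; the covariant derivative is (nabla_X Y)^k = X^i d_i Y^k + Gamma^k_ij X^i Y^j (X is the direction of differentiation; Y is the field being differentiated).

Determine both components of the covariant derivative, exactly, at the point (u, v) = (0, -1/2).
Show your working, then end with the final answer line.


E = 1, F = 0, G = 185/16 at the point
E_u = 0, E_v = 0, F_u = -143/8, F_v = 0, G_u = 0, G_v = -195/2
EG - F^2 = 185/16;  g^inv = (16/185) * [[185/16, 0], [0, 1]]
first-kind symbols [ij,l] = (1/2)(d_i g_jl + d_j g_il - d_l g_ij): [uu,u] = E_u/2 = 0, [uu,v] = F_u - E_v/2 = -143/8, [uv,u] = E_v/2 = 0, [uv,v] = G_u/2 = 0, [vv,u] = F_v - G_u/2 = 0, [vv,v] = G_v/2 = -195/4
Gamma^u_ij = (G*[ij,u] - F*[ij,v])/(EG - F^2), Gamma^v_ij = (E*[ij,v] - F*[ij,u])/(EG - F^2)
Gamma_uuu = 0, Gamma_uuv = 0, Gamma_uvv = 0, Gamma_vuu = -286/185, Gamma_vuv = 0, Gamma_vvv = -156/37
X = (1, 0), Y = (0, 1) at the point

Answer: (nabla_X Y)^u = 0, (nabla_X Y)^v = 0


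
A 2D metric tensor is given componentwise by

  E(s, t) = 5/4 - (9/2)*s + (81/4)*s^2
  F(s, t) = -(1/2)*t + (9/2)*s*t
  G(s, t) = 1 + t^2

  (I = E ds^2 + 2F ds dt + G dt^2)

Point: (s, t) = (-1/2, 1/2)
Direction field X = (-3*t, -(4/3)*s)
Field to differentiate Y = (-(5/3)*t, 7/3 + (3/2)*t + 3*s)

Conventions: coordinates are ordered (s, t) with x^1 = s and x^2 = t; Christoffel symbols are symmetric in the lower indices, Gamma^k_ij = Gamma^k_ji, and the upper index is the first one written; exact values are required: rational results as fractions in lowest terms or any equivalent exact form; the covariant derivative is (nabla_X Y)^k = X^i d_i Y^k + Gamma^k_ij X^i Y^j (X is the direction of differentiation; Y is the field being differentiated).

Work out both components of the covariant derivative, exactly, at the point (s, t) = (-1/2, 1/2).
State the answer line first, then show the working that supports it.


Answer: (nabla_X Y)^s = -8111/2538, (nabla_X Y)^t = -7921/2538

E = 137/16, F = -11/8, G = 5/4 at the point
E_s = -99/4, E_t = 0, F_s = 9/4, F_t = -11/4, G_s = 0, G_t = 1
EG - F^2 = 141/16;  g^inv = (16/141) * [[5/4, 11/8], [11/8, 137/16]]
first-kind symbols [ij,l] = (1/2)(d_i g_jl + d_j g_il - d_l g_ij): [ss,s] = E_s/2 = -99/8, [ss,t] = F_s - E_t/2 = 9/4, [st,s] = E_t/2 = 0, [st,t] = G_s/2 = 0, [tt,s] = F_t - G_s/2 = -11/4, [tt,t] = G_t/2 = 1/2
Gamma^s_ij = (G*[ij,s] - F*[ij,t])/(EG - F^2), Gamma^t_ij = (E*[ij,t] - F*[ij,s])/(EG - F^2)
Gamma_sss = -66/47, Gamma_sst = 0, Gamma_stt = -44/141, Gamma_tss = 12/47, Gamma_tst = 0, Gamma_ttt = 8/141
X = (-3/2, 2/3), Y = (-5/6, 19/12) at the point


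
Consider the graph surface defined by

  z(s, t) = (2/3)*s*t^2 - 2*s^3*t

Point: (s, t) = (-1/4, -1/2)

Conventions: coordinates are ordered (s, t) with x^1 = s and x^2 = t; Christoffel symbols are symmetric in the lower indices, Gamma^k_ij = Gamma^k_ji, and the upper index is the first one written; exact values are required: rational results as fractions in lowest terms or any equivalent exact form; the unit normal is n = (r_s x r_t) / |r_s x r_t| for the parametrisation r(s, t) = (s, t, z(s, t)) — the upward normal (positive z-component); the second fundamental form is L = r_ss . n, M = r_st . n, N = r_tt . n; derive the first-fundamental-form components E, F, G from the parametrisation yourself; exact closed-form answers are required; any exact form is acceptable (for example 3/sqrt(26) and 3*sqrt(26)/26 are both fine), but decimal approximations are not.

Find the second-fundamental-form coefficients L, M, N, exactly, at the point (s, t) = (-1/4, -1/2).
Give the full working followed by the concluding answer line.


z_s = 17/48, z_t = 19/96, z_ss = -3/2, z_st = -25/24, z_tt = -1/3
E = 2593/2304, F = 323/4608, G = 9577/9216; answer radicand W^2 = 10733/9216
unnormalised second-form numerators: l = -3/2, m = -25/24, n = -1/3; L = l/sqrt(10733/9216), and similarly M = m/sqrt(W^2), N = n/sqrt(W^2)

Answer: L = -144*sqrt(10733)/10733, M = -100*sqrt(10733)/10733, N = -32*sqrt(10733)/10733


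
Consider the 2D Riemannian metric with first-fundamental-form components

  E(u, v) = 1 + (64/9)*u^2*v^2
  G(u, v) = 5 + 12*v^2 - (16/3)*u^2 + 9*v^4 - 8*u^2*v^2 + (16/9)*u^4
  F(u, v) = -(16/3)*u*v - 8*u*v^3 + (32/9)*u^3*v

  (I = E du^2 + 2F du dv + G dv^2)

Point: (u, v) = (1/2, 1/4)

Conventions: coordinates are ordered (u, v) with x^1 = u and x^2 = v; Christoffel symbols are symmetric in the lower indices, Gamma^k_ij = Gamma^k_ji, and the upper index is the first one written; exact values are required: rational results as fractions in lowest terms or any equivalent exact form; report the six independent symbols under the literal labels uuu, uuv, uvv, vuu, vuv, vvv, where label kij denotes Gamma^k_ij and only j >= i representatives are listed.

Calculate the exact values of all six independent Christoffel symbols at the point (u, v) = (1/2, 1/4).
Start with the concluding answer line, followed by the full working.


Answer: Gamma_uuu = 512/10481, Gamma_uuv = 1024/10481, Gamma_uvv = -1152/10481, Gamma_vuu = -2848/10481, Gamma_vuv = -5696/10481, Gamma_vvv = 6408/10481

E = 10/9, F = -89/144, G = 10225/2304 at the point
E_u = 4/9, E_v = 8/9, F_u = -19/24, F_v = -107/36, G_u = -89/18, G_v = 89/16
EG - F^2 = 10481/2304;  g^inv = (2304/10481) * [[10225/2304, 89/144], [89/144, 10/9]]
first-kind symbols [ij,l] = (1/2)(d_i g_jl + d_j g_il - d_l g_ij): [uu,u] = E_u/2 = 2/9, [uu,v] = F_u - E_v/2 = -89/72, [uv,u] = E_v/2 = 4/9, [uv,v] = G_u/2 = -89/36, [vv,u] = F_v - G_u/2 = -1/2, [vv,v] = G_v/2 = 89/32
Gamma^u_ij = (G*[ij,u] - F*[ij,v])/(EG - F^2), Gamma^v_ij = (E*[ij,v] - F*[ij,u])/(EG - F^2)


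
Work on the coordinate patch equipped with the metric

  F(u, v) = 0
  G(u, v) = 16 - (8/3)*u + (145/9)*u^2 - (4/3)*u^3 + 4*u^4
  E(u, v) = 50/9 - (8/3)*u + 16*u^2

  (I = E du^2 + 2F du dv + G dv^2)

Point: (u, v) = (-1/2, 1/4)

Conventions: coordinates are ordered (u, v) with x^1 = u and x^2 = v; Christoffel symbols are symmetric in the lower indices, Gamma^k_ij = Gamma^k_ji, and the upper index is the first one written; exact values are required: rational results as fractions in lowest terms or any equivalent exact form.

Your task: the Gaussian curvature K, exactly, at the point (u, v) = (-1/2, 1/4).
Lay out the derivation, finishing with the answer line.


E = 98/9, F = 0, G = 196/9, EG - F^2 = 19208/81 at the point
E_u = -56/3, E_v = 0, F_u = 0, F_v = 0, G_u = -196/9, G_v = 0
E_vv = 0, F_uv = 0, G_uu = 434/9
The intrinsic route: Brioschi's K = (det M1 - det M2)/(EG - F^2)^2.
M1 = [[-E_vv/2 + F_uv - G_uu/2, E_u/2, F_u - E_v/2], [F_v - G_u/2, E, F], [G_v/2, F, G]] = [[-217/9, -28/3, 0], [98/9, 98/9, 0], [0, 0, 196/9]]; det M1 = -2554664/729
M2 = [[0, E_v/2, G_u/2], [E_v/2, E, F], [G_u/2, F, G]] = [[0, 0, -98/9], [0, 98/9, 0], [-98/9, 0, 196/9]]; det M2 = -941192/729
det M1 - det M2 = -537824/243; K = -537824/243 / (19208/81)^2 = -27/686

Answer: K = -27/686


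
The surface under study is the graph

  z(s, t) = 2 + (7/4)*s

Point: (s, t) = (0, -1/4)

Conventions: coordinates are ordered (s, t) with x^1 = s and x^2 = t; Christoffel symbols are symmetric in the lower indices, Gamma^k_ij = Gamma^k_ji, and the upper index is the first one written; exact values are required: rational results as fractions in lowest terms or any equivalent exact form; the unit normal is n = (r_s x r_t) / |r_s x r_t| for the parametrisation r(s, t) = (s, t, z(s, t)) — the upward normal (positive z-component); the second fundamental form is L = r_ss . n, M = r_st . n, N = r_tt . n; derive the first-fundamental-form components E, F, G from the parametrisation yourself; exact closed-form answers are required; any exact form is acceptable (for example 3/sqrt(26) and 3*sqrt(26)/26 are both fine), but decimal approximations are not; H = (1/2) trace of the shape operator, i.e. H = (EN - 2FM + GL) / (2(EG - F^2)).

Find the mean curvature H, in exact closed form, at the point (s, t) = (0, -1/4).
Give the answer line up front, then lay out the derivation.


Answer: H = 0

z_s = 7/4, z_t = 0, z_ss = 0, z_st = 0, z_tt = 0
E = 65/16, F = 0, G = 1; answer radicand W^2 = 65/16
unnormalised second-form numerators: l = 0, m = 0, n = 0; L = l/sqrt(65/16), and similarly M = m/sqrt(W^2), N = n/sqrt(W^2)
H = (E*n - 2*F*m + G*l) / (2*(EG - F^2)*sqrt(W^2)); E*n - 2*F*m + G*l = 0, EG - F^2 = 65/16, so H = (0)/sqrt(65/16)


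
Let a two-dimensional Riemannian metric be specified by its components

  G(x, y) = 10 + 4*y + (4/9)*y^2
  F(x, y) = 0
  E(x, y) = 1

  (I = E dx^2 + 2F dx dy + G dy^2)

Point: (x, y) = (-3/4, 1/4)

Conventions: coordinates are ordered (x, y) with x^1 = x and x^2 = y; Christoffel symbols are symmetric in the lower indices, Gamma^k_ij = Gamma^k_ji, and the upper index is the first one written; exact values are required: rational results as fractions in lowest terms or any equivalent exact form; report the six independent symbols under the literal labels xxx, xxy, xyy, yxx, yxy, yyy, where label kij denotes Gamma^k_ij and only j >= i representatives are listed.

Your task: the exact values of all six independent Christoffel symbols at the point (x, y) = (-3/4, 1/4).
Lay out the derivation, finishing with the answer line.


E = 1, F = 0, G = 397/36 at the point
E_x = 0, E_y = 0, F_x = 0, F_y = 0, G_x = 0, G_y = 38/9
EG - F^2 = 397/36;  g^inv = (36/397) * [[397/36, 0], [0, 1]]
first-kind symbols [ij,l] = (1/2)(d_i g_jl + d_j g_il - d_l g_ij): [xx,x] = E_x/2 = 0, [xx,y] = F_x - E_y/2 = 0, [xy,x] = E_y/2 = 0, [xy,y] = G_x/2 = 0, [yy,x] = F_y - G_x/2 = 0, [yy,y] = G_y/2 = 19/9
Gamma^x_ij = (G*[ij,x] - F*[ij,y])/(EG - F^2), Gamma^y_ij = (E*[ij,y] - F*[ij,x])/(EG - F^2)

Answer: Gamma_xxx = 0, Gamma_xxy = 0, Gamma_xyy = 0, Gamma_yxx = 0, Gamma_yxy = 0, Gamma_yyy = 76/397


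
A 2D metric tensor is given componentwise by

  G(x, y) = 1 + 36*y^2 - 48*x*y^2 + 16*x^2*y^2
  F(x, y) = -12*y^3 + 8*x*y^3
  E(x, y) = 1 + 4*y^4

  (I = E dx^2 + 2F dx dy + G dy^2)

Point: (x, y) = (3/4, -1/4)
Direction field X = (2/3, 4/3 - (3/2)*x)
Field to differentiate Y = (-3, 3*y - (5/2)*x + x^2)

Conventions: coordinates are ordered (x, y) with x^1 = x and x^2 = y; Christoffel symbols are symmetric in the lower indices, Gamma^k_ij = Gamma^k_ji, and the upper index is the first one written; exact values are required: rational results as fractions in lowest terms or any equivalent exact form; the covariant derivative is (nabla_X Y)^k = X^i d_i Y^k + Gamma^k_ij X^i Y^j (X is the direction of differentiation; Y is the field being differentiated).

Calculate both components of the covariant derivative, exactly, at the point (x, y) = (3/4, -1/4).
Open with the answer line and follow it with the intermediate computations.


Answer: (nabla_X Y)^x = 421/1616, (nabla_X Y)^y = 461/303

E = 65/64, F = 3/32, G = 25/16 at the point
E_x = 0, E_y = -1/4, F_x = -1/8, F_y = -9/8, G_x = -3/2, G_y = -9/2
EG - F^2 = 101/64;  g^inv = (64/101) * [[25/16, -3/32], [-3/32, 65/64]]
first-kind symbols [ij,l] = (1/2)(d_i g_jl + d_j g_il - d_l g_ij): [xx,x] = E_x/2 = 0, [xx,y] = F_x - E_y/2 = 0, [xy,x] = E_y/2 = -1/8, [xy,y] = G_x/2 = -3/4, [yy,x] = F_y - G_x/2 = -3/8, [yy,y] = G_y/2 = -9/4
Gamma^x_ij = (G*[ij,x] - F*[ij,y])/(EG - F^2), Gamma^y_ij = (E*[ij,y] - F*[ij,x])/(EG - F^2)
Gamma_xxx = 0, Gamma_xxy = -8/101, Gamma_xyy = -24/101, Gamma_yxx = 0, Gamma_yxy = -48/101, Gamma_yyy = -144/101
X = (2/3, 5/24), Y = (-3, -33/16) at the point


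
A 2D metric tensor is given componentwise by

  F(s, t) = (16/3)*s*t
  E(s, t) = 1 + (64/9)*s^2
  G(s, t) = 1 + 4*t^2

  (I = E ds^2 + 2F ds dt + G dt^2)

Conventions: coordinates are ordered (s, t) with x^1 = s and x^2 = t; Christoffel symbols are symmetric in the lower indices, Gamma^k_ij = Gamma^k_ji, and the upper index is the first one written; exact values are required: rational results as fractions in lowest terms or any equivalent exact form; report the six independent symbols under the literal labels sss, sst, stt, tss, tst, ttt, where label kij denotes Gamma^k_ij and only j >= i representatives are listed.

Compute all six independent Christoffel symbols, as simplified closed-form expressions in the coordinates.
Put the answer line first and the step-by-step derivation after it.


Answer: Gamma_sss = 64*s/(64*s^2 + 36*t^2 + 9), Gamma_sst = 0, Gamma_stt = 48*s/(64*s^2 + 36*t^2 + 9), Gamma_tss = 48*t/(64*s^2 + 36*t^2 + 9), Gamma_tst = 0, Gamma_ttt = 36*t/(64*s^2 + 36*t^2 + 9)

E = 1 + (64/9)*s^2; F = (16/3)*s*t; G = 1 + 4*t^2
Gamma^k_ij = (1/2) g^{kl} (d_i g_jl + d_j g_il - d_l g_ij), with g^inv = (1/(EG-F^2)) [[G, -F], [-F, E]]
first partials: E_s = (128/9)*s, E_t = 0, F_s = (16/3)*t, F_t = (16/3)*s, G_s = 0, G_t = 8*t
D = EG - F^2 = 1 + 4*t^2 + (64/9)*s^2
expanded: Gamma^s_ss = (G E_s - 2F F_s + F E_t)/(2D), Gamma^s_st = (G E_t - F G_s)/(2D), Gamma^s_tt = (2G F_t - G G_s - F G_t)/(2D), Gamma^t_ss = (2E F_s - E E_t - F E_s)/(2D), Gamma^t_st = (E G_s - F E_t)/(2D), Gamma^t_tt = (E G_t - 2F F_t + F G_s)/(2D); substitute and cancel common factors


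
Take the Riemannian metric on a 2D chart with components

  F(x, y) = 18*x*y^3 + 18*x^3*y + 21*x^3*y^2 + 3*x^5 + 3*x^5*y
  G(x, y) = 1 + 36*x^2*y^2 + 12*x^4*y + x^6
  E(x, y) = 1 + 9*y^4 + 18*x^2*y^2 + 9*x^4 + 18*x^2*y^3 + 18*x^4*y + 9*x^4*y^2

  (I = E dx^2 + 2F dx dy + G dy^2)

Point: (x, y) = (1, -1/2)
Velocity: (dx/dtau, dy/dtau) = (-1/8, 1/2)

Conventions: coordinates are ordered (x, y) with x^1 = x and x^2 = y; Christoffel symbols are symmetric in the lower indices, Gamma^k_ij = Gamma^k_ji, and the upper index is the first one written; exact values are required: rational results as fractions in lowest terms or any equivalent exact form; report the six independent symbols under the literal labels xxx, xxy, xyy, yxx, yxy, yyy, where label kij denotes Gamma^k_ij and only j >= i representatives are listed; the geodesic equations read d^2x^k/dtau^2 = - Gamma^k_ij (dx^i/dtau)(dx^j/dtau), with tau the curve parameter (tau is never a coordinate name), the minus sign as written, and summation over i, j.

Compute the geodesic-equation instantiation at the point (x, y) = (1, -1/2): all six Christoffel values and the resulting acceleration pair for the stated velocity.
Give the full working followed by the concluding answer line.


E = 97/16, F = -9/2, G = 5 at the point
E_x = 27/2, E_y = 0, F_x = -6, F_y = 27/2, G_x = 0, G_y = -24
EG - F^2 = 161/16;  g^inv = (16/161) * [[5, 9/2], [9/2, 97/16]]
first-kind symbols [ij,l] = (1/2)(d_i g_jl + d_j g_il - d_l g_ij): [xx,x] = E_x/2 = 27/4, [xx,y] = F_x - E_y/2 = -6, [xy,x] = E_y/2 = 0, [xy,y] = G_x/2 = 0, [yy,x] = F_y - G_x/2 = 27/2, [yy,y] = G_y/2 = -12
Gamma^x_ij = (G*[ij,x] - F*[ij,y])/(EG - F^2), Gamma^y_ij = (E*[ij,y] - F*[ij,x])/(EG - F^2)
Gamma_xxx = 108/161, Gamma_xxy = 0, Gamma_xyy = 216/161, Gamma_yxx = -96/161, Gamma_yxy = 0, Gamma_yyy = -192/161
d^2x/dtau^2 = -(Gamma_xxx*(-1/8)^2 + 2*Gamma_xxy*(-1/8)*(1/2) + Gamma_xyy*(1/2)^2) = -891/2576
d^2y/dtau^2 = -(Gamma_yxx*(-1/8)^2 + 2*Gamma_yxy*(-1/8)*(1/2) + Gamma_yyy*(1/2)^2) = 99/322

Answer: Gamma_xxx = 108/161, Gamma_xxy = 0, Gamma_xyy = 216/161, Gamma_yxx = -96/161, Gamma_yxy = 0, Gamma_yyy = -192/161; accelerations (d^2x/dtau^2, d^2y/dtau^2) = (-891/2576, 99/322)


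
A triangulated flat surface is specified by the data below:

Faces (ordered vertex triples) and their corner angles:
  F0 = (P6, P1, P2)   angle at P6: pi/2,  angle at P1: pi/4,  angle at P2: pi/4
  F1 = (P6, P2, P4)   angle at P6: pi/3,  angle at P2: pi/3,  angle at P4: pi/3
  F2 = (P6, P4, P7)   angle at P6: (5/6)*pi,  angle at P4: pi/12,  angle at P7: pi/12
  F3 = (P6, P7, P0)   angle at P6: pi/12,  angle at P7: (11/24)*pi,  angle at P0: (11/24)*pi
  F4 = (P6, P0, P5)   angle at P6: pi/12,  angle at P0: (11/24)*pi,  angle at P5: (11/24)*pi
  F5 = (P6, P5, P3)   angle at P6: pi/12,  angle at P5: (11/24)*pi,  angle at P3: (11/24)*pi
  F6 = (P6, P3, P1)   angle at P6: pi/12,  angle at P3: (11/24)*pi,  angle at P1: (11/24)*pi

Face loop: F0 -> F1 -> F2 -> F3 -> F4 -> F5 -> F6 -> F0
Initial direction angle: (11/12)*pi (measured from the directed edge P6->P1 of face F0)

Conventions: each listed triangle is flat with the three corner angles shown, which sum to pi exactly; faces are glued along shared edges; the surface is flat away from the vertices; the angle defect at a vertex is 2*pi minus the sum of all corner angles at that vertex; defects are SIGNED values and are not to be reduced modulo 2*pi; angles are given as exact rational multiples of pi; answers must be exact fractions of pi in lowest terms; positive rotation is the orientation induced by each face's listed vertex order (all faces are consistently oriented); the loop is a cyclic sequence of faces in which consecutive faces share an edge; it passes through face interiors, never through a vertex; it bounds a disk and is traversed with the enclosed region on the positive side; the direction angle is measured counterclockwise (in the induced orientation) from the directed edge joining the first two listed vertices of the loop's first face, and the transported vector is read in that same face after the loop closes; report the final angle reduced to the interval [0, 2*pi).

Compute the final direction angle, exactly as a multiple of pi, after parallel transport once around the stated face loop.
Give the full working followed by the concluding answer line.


enclosed vertex P6: corner angles sum to 2*pi, defect = 2*pi - 2*pi = 0
by Gauss-Bonnet the loop rotates the vector by the enclosed defect sum (positive orientation, mod 2*pi)
final angle = (11/12)*pi + 0 = (11/12)*pi (mod 2*pi)

Answer: final direction angle = (11/12)*pi


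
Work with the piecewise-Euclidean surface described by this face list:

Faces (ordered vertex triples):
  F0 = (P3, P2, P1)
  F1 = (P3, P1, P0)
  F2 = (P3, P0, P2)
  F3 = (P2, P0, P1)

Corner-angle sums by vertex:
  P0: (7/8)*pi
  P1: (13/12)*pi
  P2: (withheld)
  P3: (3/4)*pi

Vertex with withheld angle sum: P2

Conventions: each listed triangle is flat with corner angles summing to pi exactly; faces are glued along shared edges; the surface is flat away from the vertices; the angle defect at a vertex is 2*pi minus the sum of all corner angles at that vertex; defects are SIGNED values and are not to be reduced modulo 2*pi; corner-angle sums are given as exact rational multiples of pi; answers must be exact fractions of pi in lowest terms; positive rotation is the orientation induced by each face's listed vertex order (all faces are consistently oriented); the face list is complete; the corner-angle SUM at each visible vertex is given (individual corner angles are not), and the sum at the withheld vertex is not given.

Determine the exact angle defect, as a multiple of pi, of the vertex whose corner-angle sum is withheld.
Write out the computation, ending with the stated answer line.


V = 4, E = 6, F = 4; chi = V - E + F = 2
Gauss-Bonnet: total defect = 2*pi*chi = 4*pi; visible defects sum to (79/24)*pi

Answer: defect(P2) = (17/24)*pi


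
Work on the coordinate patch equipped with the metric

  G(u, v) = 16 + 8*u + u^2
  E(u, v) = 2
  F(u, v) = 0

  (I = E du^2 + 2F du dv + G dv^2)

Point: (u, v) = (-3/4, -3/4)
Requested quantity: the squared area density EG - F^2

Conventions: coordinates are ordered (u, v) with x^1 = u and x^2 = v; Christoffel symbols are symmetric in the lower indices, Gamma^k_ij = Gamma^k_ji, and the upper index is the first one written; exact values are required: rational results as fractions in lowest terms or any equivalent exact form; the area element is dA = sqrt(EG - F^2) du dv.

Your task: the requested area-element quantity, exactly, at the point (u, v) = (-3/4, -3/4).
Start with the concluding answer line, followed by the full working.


Answer: EG - F^2 = 169/8

E = 2, F = 0, G = 169/16; EG - F^2 = 169/8


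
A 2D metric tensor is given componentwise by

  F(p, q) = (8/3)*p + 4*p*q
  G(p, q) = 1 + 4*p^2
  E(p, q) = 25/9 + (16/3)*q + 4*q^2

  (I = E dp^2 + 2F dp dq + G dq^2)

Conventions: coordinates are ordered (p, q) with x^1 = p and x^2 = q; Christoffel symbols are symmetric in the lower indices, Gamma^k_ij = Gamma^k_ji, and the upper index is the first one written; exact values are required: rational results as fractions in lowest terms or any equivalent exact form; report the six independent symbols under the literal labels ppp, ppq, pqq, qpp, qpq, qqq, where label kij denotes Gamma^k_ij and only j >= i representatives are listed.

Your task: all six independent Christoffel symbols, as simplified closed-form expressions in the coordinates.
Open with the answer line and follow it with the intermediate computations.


Answer: Gamma_ppp = 0, Gamma_ppq = (36*q + 24)/(36*p^2 + 36*q^2 + 48*q + 25), Gamma_pqq = 0, Gamma_qpp = 0, Gamma_qpq = 36*p/(36*p^2 + 36*q^2 + 48*q + 25), Gamma_qqq = 0

E = 25/9 + (16/3)*q + 4*q^2; F = (8/3)*p + 4*p*q; G = 1 + 4*p^2
Gamma^k_ij = (1/2) g^{kl} (d_i g_jl + d_j g_il - d_l g_ij), with g^inv = (1/(EG-F^2)) [[G, -F], [-F, E]]
first partials: E_p = 0, E_q = 16/3 + 8*q, F_p = 8/3 + 4*q, F_q = 4*p, G_p = 8*p, G_q = 0
D = EG - F^2 = 25/9 + (16/3)*q + 4*q^2 + 4*p^2
expanded: Gamma^p_pp = (G E_p - 2F F_p + F E_q)/(2D), Gamma^p_pq = (G E_q - F G_p)/(2D), Gamma^p_qq = (2G F_q - G G_p - F G_q)/(2D), Gamma^q_pp = (2E F_p - E E_q - F E_p)/(2D), Gamma^q_pq = (E G_p - F E_q)/(2D), Gamma^q_qq = (E G_q - 2F F_q + F G_p)/(2D); substitute and cancel common factors


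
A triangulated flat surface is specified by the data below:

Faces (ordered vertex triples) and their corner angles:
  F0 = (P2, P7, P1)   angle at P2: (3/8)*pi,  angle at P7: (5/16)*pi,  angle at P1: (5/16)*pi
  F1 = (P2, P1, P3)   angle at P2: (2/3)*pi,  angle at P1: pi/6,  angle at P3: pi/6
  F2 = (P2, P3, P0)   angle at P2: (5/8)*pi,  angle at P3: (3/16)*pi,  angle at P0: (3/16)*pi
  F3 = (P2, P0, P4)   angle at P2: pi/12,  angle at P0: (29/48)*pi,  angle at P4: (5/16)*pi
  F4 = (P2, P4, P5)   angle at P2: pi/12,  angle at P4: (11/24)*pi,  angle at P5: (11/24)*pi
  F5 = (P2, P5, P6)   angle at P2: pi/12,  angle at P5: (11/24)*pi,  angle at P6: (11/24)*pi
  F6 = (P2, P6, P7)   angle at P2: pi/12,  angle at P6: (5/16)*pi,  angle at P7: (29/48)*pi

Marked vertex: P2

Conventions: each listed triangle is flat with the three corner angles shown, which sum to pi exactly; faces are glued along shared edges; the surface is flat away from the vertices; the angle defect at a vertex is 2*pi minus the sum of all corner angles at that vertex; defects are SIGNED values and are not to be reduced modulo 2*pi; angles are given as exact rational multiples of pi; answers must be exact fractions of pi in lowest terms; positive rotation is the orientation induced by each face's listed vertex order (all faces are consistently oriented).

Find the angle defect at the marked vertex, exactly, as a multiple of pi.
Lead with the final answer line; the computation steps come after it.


Answer: defect(P2) = 0

Sum of corner angles at P2: 2*pi
defect = 2*pi - 2*pi


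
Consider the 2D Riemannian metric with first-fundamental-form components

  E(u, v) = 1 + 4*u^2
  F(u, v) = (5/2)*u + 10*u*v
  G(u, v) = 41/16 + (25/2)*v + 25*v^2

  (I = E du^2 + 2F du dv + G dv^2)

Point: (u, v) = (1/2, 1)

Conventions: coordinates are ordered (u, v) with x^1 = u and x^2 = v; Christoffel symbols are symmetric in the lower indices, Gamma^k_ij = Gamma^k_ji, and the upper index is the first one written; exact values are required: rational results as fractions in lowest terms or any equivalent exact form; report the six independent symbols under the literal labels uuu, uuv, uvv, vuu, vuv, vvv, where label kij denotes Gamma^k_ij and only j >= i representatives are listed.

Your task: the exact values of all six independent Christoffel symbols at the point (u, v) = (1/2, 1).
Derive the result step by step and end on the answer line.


E = 2, F = 25/4, G = 641/16 at the point
E_u = 4, E_v = 0, F_u = 25/2, F_v = 5, G_u = 0, G_v = 125/2
EG - F^2 = 657/16;  g^inv = (16/657) * [[641/16, -25/4], [-25/4, 2]]
first-kind symbols [ij,l] = (1/2)(d_i g_jl + d_j g_il - d_l g_ij): [uu,u] = E_u/2 = 2, [uu,v] = F_u - E_v/2 = 25/2, [uv,u] = E_v/2 = 0, [uv,v] = G_u/2 = 0, [vv,u] = F_v - G_u/2 = 5, [vv,v] = G_v/2 = 125/4
Gamma^u_ij = (G*[ij,u] - F*[ij,v])/(EG - F^2), Gamma^v_ij = (E*[ij,v] - F*[ij,u])/(EG - F^2)

Answer: Gamma_uuu = 32/657, Gamma_uuv = 0, Gamma_uvv = 80/657, Gamma_vuu = 200/657, Gamma_vuv = 0, Gamma_vvv = 500/657


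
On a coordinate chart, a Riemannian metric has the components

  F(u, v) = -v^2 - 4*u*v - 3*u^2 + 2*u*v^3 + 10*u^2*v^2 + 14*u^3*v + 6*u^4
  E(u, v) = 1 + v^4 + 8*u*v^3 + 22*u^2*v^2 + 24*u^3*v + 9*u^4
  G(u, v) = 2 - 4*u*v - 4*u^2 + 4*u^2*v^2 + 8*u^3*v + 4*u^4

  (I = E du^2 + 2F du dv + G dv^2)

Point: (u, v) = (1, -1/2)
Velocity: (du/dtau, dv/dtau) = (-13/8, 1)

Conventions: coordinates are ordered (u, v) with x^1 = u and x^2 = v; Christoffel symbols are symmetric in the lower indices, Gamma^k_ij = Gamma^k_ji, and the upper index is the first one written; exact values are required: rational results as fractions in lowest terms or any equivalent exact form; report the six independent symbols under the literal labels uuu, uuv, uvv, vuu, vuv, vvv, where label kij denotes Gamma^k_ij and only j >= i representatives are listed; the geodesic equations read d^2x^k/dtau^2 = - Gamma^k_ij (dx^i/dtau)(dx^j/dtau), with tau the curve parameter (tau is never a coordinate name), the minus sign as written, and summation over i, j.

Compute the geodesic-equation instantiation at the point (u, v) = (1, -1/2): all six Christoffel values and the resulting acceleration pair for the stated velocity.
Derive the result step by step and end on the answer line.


E = 41/16, F = 0, G = 1 at the point
E_u = 10, E_v = 15/2, F_u = 15/4, F_v = 5/2, G_u = 0, G_v = 0
EG - F^2 = 41/16;  g^inv = (16/41) * [[1, 0], [0, 41/16]]
first-kind symbols [ij,l] = (1/2)(d_i g_jl + d_j g_il - d_l g_ij): [uu,u] = E_u/2 = 5, [uu,v] = F_u - E_v/2 = 0, [uv,u] = E_v/2 = 15/4, [uv,v] = G_u/2 = 0, [vv,u] = F_v - G_u/2 = 5/2, [vv,v] = G_v/2 = 0
Gamma^u_ij = (G*[ij,u] - F*[ij,v])/(EG - F^2), Gamma^v_ij = (E*[ij,v] - F*[ij,u])/(EG - F^2)
Gamma_uuu = 80/41, Gamma_uuv = 60/41, Gamma_uvv = 40/41, Gamma_vuu = 0, Gamma_vuv = 0, Gamma_vvv = 0
d^2u/dtau^2 = -(Gamma_uuu*(-13/8)^2 + 2*Gamma_uuv*(-13/8)*(1) + Gamma_uvv*(1)^2) = -225/164
d^2v/dtau^2 = -(Gamma_vuu*(-13/8)^2 + 2*Gamma_vuv*(-13/8)*(1) + Gamma_vvv*(1)^2) = 0

Answer: Gamma_uuu = 80/41, Gamma_uuv = 60/41, Gamma_uvv = 40/41, Gamma_vuu = 0, Gamma_vuv = 0, Gamma_vvv = 0; accelerations (d^2u/dtau^2, d^2v/dtau^2) = (-225/164, 0)


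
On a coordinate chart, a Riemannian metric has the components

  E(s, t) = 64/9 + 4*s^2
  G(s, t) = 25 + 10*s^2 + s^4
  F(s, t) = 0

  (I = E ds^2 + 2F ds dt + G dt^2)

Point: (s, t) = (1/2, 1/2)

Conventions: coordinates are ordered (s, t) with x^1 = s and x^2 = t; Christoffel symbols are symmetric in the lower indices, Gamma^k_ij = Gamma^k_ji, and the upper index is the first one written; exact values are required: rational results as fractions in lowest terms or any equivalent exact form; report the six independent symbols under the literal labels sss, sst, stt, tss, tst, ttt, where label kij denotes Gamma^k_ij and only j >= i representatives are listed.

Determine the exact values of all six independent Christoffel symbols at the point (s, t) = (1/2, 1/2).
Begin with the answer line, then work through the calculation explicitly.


Answer: Gamma_sss = 18/73, Gamma_sst = 0, Gamma_stt = -189/292, Gamma_tss = 0, Gamma_tst = 4/21, Gamma_ttt = 0

E = 73/9, F = 0, G = 441/16 at the point
E_s = 4, E_t = 0, F_s = 0, F_t = 0, G_s = 21/2, G_t = 0
EG - F^2 = 3577/16;  g^inv = (16/3577) * [[441/16, 0], [0, 73/9]]
first-kind symbols [ij,l] = (1/2)(d_i g_jl + d_j g_il - d_l g_ij): [ss,s] = E_s/2 = 2, [ss,t] = F_s - E_t/2 = 0, [st,s] = E_t/2 = 0, [st,t] = G_s/2 = 21/4, [tt,s] = F_t - G_s/2 = -21/4, [tt,t] = G_t/2 = 0
Gamma^s_ij = (G*[ij,s] - F*[ij,t])/(EG - F^2), Gamma^t_ij = (E*[ij,t] - F*[ij,s])/(EG - F^2)


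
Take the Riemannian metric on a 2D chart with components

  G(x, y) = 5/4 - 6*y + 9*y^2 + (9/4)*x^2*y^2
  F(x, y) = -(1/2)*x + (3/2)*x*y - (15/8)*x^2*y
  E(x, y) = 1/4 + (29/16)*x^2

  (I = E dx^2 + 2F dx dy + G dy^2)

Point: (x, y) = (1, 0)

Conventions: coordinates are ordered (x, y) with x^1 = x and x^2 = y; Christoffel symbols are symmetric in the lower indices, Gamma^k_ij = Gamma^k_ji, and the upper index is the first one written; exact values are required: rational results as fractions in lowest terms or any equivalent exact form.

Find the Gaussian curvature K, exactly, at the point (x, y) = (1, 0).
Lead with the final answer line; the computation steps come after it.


Answer: K = -19896/22201

E = 33/16, F = -1/2, G = 5/4, EG - F^2 = 149/64 at the point
E_x = 29/8, E_y = 0, F_x = -1/2, F_y = -3/8, G_x = 0, G_y = -6
E_yy = 0, F_xy = -9/4, G_xx = 0
Brioschi: K = (det M1 - det M2) / (EG - F^2)^2 with the standard first/second-derivative matrices M1, M2.
M1 = [[-E_yy/2 + F_xy - G_xx/2, E_x/2, F_x - E_y/2], [F_y - G_x/2, E, F], [G_y/2, F, G]] = [[-9/4, 29/16, -1/2], [-3/8, 33/16, -1/2], [-3, -1/2, 5/4]]; det M1 = -2487/512
M2 = [[0, E_y/2, G_x/2], [E_y/2, E, F], [G_x/2, F, G]] = [[0, 0, 0], [0, 33/16, -1/2], [0, -1/2, 5/4]]; det M2 = 0
det M1 - det M2 = -2487/512; K = -2487/512 / (149/64)^2 = -19896/22201


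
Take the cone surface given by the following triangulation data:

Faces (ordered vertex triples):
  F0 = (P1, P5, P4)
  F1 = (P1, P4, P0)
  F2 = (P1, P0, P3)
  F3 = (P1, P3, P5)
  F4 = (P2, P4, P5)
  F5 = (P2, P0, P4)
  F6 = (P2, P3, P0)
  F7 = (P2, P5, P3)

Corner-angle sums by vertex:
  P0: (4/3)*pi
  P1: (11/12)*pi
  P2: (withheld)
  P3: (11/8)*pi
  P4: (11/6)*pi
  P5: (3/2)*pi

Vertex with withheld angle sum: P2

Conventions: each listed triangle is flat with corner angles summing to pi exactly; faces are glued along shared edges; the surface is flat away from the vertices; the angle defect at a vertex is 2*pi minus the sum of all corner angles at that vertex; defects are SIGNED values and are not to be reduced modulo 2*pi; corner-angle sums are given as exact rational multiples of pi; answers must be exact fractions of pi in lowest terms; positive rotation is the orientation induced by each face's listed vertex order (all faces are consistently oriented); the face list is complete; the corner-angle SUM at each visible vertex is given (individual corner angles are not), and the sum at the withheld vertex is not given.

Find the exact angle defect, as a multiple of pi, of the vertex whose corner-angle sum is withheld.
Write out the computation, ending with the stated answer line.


V = 6, E = 12, F = 8; chi = V - E + F = 2
Gauss-Bonnet: total defect = 2*pi*chi = 4*pi; visible defects sum to (73/24)*pi

Answer: defect(P2) = (23/24)*pi


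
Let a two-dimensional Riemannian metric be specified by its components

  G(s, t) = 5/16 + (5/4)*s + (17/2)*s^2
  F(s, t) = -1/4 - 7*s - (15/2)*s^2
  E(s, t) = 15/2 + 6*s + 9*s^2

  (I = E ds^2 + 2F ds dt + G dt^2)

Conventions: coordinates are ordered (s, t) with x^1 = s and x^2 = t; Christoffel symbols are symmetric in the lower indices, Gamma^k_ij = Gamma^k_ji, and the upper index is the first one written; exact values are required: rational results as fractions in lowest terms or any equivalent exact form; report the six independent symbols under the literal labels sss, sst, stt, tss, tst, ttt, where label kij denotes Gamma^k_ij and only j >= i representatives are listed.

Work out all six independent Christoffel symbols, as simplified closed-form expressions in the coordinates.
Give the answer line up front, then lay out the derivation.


Answer: Gamma_sss = (-1152*s^3 - 3864*s^2 - 1478*s - 26)/(648*s^4 - 1368*s^3 + 682*s^2 + 248*s + 73), Gamma_sst = (2040*s^3 + 2054*s^2 + 208*s + 5)/(648*s^4 - 1368*s^3 + 682*s^2 + 248*s + 73), Gamma_stt = (-9248*s^3 - 2040*s^2 - 440*s - 25)/(2592*s^4 - 5472*s^3 + 2728*s^2 + 992*s + 292), Gamma_tss = (-2160*s^3 - 2160*s^2 - 4200*s - 1656)/(648*s^4 - 1368*s^3 + 682*s^2 + 248*s + 73), Gamma_tst = (2448*s^3 + 1812*s^2 + 2160*s + 150)/(648*s^4 - 1368*s^3 + 682*s^2 + 248*s + 73), Gamma_ttt = (-2040*s^3 - 2054*s^2 - 208*s - 5)/(648*s^4 - 1368*s^3 + 682*s^2 + 248*s + 73)

E = 15/2 + 6*s + 9*s^2; F = -1/4 - 7*s - (15/2)*s^2; G = 5/16 + (5/4)*s + (17/2)*s^2
Gamma^k_ij = (1/2) g^{kl} (d_i g_jl + d_j g_il - d_l g_ij), with g^inv = (1/(EG-F^2)) [[G, -F], [-F, E]]
first partials: E_s = 6 + 18*s, E_t = 0, F_s = -7 - 15*s, F_t = 0, G_s = 5/4 + 17*s, G_t = 0
D = EG - F^2 = 73/32 + (31/4)*s + (341/16)*s^2 - (171/4)*s^3 + (81/4)*s^4
expanded: Gamma^s_ss = (G E_s - 2F F_s + F E_t)/(2D), Gamma^s_st = (G E_t - F G_s)/(2D), Gamma^s_tt = (2G F_t - G G_s - F G_t)/(2D), Gamma^t_ss = (2E F_s - E E_t - F E_s)/(2D), Gamma^t_st = (E G_s - F E_t)/(2D), Gamma^t_tt = (E G_t - 2F F_t + F G_s)/(2D); substitute and cancel common factors
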